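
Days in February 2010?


28 days

Month: February (month 2)
February: 28 or 29 (leap year)
2010 leap year? No


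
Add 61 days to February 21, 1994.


April 23, 1994

Start: February 21, 1994
Add 61 days
February 21 → March 1: 28 - 21 + 1 = 8 days (61 - 8 = 53 left)
March 1 → April 1: 31 - 1 + 1 = 31 days (53 - 31 = 22 left)
April 1 + 22 = April 23, 1994


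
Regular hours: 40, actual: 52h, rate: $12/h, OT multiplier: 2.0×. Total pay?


$768.00

Regular: 40h × $12 = $480.00
Overtime: 52 - 40 = 12h
OT pay: 12h × $12 × 2.0 = $288.00
Total = $480.00 + $288.00 = $768.00


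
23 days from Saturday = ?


Start: Saturday (index 5)
(5 + 23) mod 7
= 28 mod 7
= 0
Index 0 → Monday

Monday


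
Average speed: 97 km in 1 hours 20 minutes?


Distance: 97 km
Time: 1h 20m = 80 min = 80/60 = 4/3 hours
Speed = 97 ÷ (4/3) = 97 × 3 / 4 = 291/4 ≈ 72.8 km/h

72.8 km/h


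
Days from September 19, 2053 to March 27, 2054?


189 days

From September 19, 2053 to March 27, 2054
Rest of September 2053: 30 - 19 = 11
Full months: October 31, November 30, December 31, January 31, February 2054 28
Days into March 2054: 27
Total = 11 + 31 + 30 + 31 + 31 + 28 + 27 = 189 days


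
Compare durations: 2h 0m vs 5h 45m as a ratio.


8:23 (0.35)

Duration 1: 120 minutes
Duration 2: 345 minutes
Ratio = 120:345
GCD = 15
Simplified = 8:23
As a decimal: 8/23 ≈ 0.35


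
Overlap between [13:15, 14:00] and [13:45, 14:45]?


Meeting A: 795-840 (in minutes from midnight)
Meeting B: 825-885
Overlap start = max(795, 825) = 825
Overlap end = min(840, 885) = 840
Overlap = max(0, 840 - 825) = 15 min

15 minutes


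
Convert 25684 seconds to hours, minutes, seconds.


7h 8m 4s

Hours: 25684 ÷ 3600 = 7 remainder 484
Minutes: 484 ÷ 60 = 8 remainder 4
Seconds: 4


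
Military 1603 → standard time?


Hour: 16
16 - 12 = 4 → PM

4:03 PM


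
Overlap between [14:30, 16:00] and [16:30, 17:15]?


Meeting A: 870-960 (in minutes from midnight)
Meeting B: 990-1035
Overlap start = max(870, 990) = 990
Overlap end = min(960, 1035) = 960
Overlap = max(0, 960 - 990) = 0 min

0 minutes


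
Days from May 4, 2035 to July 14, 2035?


From May 4, 2035 to July 14, 2035
Rest of May 2035: 31 - 4 = 27
Full months: June 30
Days into July 2035: 14
Total = 27 + 30 + 14 = 71 days

71 days


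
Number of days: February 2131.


28 days

Month: February (month 2)
February: 28 or 29 (leap year)
2131 leap year? No


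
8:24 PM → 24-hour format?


20:24

Input: 8:24 PM
PM: 8 + 12 = 20


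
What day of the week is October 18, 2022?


Zeller's congruence:
q=18, m=10, k=22, j=20
h = (18 + ⌊13×11/5⌋ + 22 + ⌊22/4⌋ + ⌊20/4⌋ - 2×20) mod 7
= (18 + 28 + 22 + 5 + 5 - 40) mod 7
= 38 mod 7 = 3
h=3 → Tuesday

Tuesday


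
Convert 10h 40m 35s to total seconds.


Hours: 10 × 3600 = 36000
Minutes: 40 × 60 = 2400
Seconds: 35
Total = 36000 + 2400 + 35 = 38435

38435 seconds


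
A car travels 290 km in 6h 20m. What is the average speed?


45.8 km/h

Distance: 290 km
Time: 6h 20m = 380 min = 380/60 = 19/3 hours
Speed = 290 ÷ (19/3) = 290 × 3 / 19 = 870/19 ≈ 45.8 km/h


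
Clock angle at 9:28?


Hour hand = 9×30 + 28×0.5 = 284.0°
Minute hand = 28×6 = 168°
Difference = |284.0 - 168| = 116.0°

116.0°


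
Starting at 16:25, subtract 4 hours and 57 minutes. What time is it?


11:28

Start: 985 minutes from midnight
Subtract: 297 minutes
Remaining: 985 - 297 = 688
Hours: 11, Minutes: 28


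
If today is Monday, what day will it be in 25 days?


Start: Monday (index 0)
(0 + 25) mod 7
= 25 mod 7
= 4
Index 4 → Friday

Friday


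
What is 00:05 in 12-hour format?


12:05 AM

Hour: 0
0 → 12 AM (midnight)


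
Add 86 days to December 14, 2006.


March 10, 2007

Start: December 14, 2006
Add 86 days
December 14 → January 1: 31 - 14 + 1 = 18 days (86 - 18 = 68 left)
January 1 → February 1: 31 - 1 + 1 = 31 days (68 - 31 = 37 left)
February 1 → March 1: 28 - 1 + 1 = 28 days (37 - 28 = 9 left)
March 1 + 9 = March 10, 2007


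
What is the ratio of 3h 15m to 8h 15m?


Duration 1: 195 minutes
Duration 2: 495 minutes
Ratio = 195:495
GCD = 15
Simplified = 13:33
As a decimal: 13/33 ≈ 0.39

13:33 (0.39)


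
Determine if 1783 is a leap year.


No

Rules: divisible by 4 AND (not by 100 OR by 400)
1783 ÷ 4 = 445 remainder 3 → not divisible by 4
Not divisible by 4 → not a leap year


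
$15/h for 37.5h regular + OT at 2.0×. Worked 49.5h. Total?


$922.50

Regular: 37.5h × $15 = $562.50
Overtime: 49.5 - 37.5 = 12.0h
OT pay: 12.0h × $15 × 2.0 = $360.00
Total = $562.50 + $360.00 = $922.50


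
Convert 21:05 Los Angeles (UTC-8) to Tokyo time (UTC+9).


Time difference = UTC+9 - UTC-8 = +17 hours
New hour = (21 + 17) mod 24
= 38 mod 24 = 14
Minutes unchanged → 14:05; 38 ≥ 24 → next day

14:05 (next day)


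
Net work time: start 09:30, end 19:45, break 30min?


9h 45m (585 minutes)

Total time = (19×60+45) - (9×60+30)
= 1185 - 570 = 615 min
Minus break: 615 - 30 = 585 min
= 9h 45m


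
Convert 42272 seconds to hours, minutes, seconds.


11h 44m 32s

Hours: 42272 ÷ 3600 = 11 remainder 2672
Minutes: 2672 ÷ 60 = 44 remainder 32
Seconds: 32


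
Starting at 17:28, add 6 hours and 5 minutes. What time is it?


23:33

Start: 1048 minutes from midnight
Add: 365 minutes
Total: 1413 minutes
Hours: 1413 ÷ 60 = 23 remainder 33


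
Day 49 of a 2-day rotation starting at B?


Shift B

Shifts: A, B
Start: B (index 1)
Day 49: (1 + 49 - 1) mod 2
= 49 mod 2
= 1
Index 1 → shift B


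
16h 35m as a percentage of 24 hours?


0.6910 (69.10%)

Total minutes: 16×60 + 35 = 995
Day = 24×60 = 1440 minutes
Fraction = 995/1440 ≈ 0.6910
As a percentage: 995/1440 × 100 ≈ 69.10%


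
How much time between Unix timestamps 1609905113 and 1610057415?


Difference = 1610057415 - 1609905113 = 152302 seconds
In hours: 152302 / 3600 ≈ 42.3
In days: 152302 / 86400 ≈ 1.76

152302 seconds (42.3 hours / 1.76 days)


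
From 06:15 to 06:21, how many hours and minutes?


0h 6m

End time in minutes: 6×60 + 21 = 381
Start time in minutes: 6×60 + 15 = 375
Difference = 381 - 375 = 6 minutes
= 0 hours 6 minutes


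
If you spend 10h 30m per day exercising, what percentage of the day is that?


Time: 630 minutes
Day: 1440 minutes
Percentage = (630/1440) × 100 ≈ 43.8%

43.8%


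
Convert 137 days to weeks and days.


19 weeks 4 days

Weeks: 137 ÷ 7 = 19 remainder 4


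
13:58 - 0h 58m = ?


Start: 838 minutes from midnight
Subtract: 58 minutes
Remaining: 838 - 58 = 780
Hours: 13, Minutes: 0

13:00


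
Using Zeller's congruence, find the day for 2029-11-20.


Zeller's congruence:
q=20, m=11, k=29, j=20
h = (20 + ⌊13×12/5⌋ + 29 + ⌊29/4⌋ + ⌊20/4⌋ - 2×20) mod 7
= (20 + 31 + 29 + 7 + 5 - 40) mod 7
= 52 mod 7 = 3
h=3 → Tuesday

Tuesday


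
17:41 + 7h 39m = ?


01:20 (next day)

Start: 1061 minutes from midnight
Add: 459 minutes
Total: 1520 minutes
Hours: 1520 ÷ 60 = 25 remainder 20
25 ≥ 24 → 25 - 24 = 1 (next day)


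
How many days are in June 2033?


Month: June (month 6)
June has 30 days

30 days


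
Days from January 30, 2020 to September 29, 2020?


243 days

From January 30, 2020 to September 29, 2020
Rest of January 2020: 31 - 30 = 1
Full months: February 2020 29, March 31, April 30, May 31, June 30, July 31, August 31
Days into September 2020: 29
Total = 1 + 29 + 31 + 30 + 31 + 30 + 31 + 31 + 29 = 243 days


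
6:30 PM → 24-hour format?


Input: 6:30 PM
PM: 6 + 12 = 18

18:30


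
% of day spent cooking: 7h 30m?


31.3%

Time: 450 minutes
Day: 1440 minutes
Percentage = (450/1440) × 100 ≈ 31.3%


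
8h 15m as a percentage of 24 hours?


Total minutes: 8×60 + 15 = 495
Day = 24×60 = 1440 minutes
Fraction = 495/1440 ≈ 0.3438
As a percentage: 495/1440 × 100 ≈ 34.38%

0.3438 (34.38%)


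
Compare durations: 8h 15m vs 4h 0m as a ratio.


Duration 1: 495 minutes
Duration 2: 240 minutes
Ratio = 495:240
GCD = 15
Simplified = 33:16
As a decimal: 33/16 ≈ 2.06

33:16 (2.06)


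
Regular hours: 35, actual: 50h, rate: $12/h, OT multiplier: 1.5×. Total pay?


Regular: 35h × $12 = $420.00
Overtime: 50 - 35 = 15h
OT pay: 15h × $12 × 1.5 = $270.00
Total = $420.00 + $270.00 = $690.00

$690.00


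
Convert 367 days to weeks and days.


Weeks: 367 ÷ 7 = 52 remainder 3

52 weeks 3 days


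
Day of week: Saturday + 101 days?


Start: Saturday (index 5)
(5 + 101) mod 7
= 106 mod 7
= 1
Index 1 → Tuesday

Tuesday


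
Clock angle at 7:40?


10.0°

Hour hand = 7×30 + 40×0.5 = 230.0°
Minute hand = 40×6 = 240°
Difference = |230.0 - 240| = 10.0°


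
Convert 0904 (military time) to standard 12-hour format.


Hour: 9
9 < 12 → AM

9:04 AM


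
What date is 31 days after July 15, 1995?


August 15, 1995

Start: July 15, 1995
Add 31 days
July 15 → August 1: 31 - 15 + 1 = 17 days (31 - 17 = 14 left)
August 1 + 14 = August 15, 1995


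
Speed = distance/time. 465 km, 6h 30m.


Distance: 465 km
Time: 6h 30m = 390 min = 390/60 = 13/2 hours
Speed = 465 ÷ (13/2) = 465 × 2 / 13 = 930/13 ≈ 71.5 km/h

71.5 km/h


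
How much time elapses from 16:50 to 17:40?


End time in minutes: 17×60 + 40 = 1060
Start time in minutes: 16×60 + 50 = 1010
Difference = 1060 - 1010 = 50 minutes
= 0 hours 50 minutes

0h 50m


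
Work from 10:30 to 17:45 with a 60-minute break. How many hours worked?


Total time = (17×60+45) - (10×60+30)
= 1065 - 630 = 435 min
Minus break: 435 - 60 = 375 min
= 6h 15m

6h 15m (375 minutes)


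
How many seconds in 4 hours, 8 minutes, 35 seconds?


14915 seconds

Hours: 4 × 3600 = 14400
Minutes: 8 × 60 = 480
Seconds: 35
Total = 14400 + 480 + 35 = 14915


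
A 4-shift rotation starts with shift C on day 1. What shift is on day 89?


Shift C

Shifts: A, B, C, D
Start: C (index 2)
Day 89: (2 + 89 - 1) mod 4
= 90 mod 4
= 2
Index 2 → shift C


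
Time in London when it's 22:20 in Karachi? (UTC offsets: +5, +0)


17:20

Time difference = UTC+0 - UTC+5 = -5 hours
New hour = (22 -5) mod 24
= 17 mod 24 = 17
Minutes unchanged → 17:20


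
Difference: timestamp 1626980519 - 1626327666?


Difference = 1626980519 - 1626327666 = 652853 seconds
In hours: 652853 / 3600 ≈ 181.3
In days: 652853 / 86400 ≈ 7.56

652853 seconds (181.3 hours / 7.56 days)


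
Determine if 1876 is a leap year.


Rules: divisible by 4 AND (not by 100 OR by 400)
1876 ÷ 4 = 469 exactly → divisible by 4
1876 ÷ 100 = 18 remainder 76 → not divisible by 100
Divisible by 4 but not by 100 → leap year

Yes


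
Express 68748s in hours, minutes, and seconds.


Hours: 68748 ÷ 3600 = 19 remainder 348
Minutes: 348 ÷ 60 = 5 remainder 48
Seconds: 48

19h 5m 48s


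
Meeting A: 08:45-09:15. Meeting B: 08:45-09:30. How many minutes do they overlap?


30 minutes

Meeting A: 525-555 (in minutes from midnight)
Meeting B: 525-570
Overlap start = max(525, 525) = 525
Overlap end = min(555, 570) = 555
Overlap = max(0, 555 - 525) = 30 min


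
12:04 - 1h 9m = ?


Start: 724 minutes from midnight
Subtract: 69 minutes
Remaining: 724 - 69 = 655
Hours: 10, Minutes: 55

10:55


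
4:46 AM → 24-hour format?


Input: 4:46 AM
AM hour stays: 4

04:46


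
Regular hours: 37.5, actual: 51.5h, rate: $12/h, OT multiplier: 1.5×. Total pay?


Regular: 37.5h × $12 = $450.00
Overtime: 51.5 - 37.5 = 14.0h
OT pay: 14.0h × $12 × 1.5 = $252.00
Total = $450.00 + $252.00 = $702.00

$702.00


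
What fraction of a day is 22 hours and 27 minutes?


Total minutes: 22×60 + 27 = 1347
Day = 24×60 = 1440 minutes
Fraction = 1347/1440 ≈ 0.9354
As a percentage: 1347/1440 × 100 ≈ 93.54%

0.9354 (93.54%)


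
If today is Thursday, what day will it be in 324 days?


Saturday

Start: Thursday (index 3)
(3 + 324) mod 7
= 327 mod 7
= 5
Index 5 → Saturday


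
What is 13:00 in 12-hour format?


1:00 PM

Hour: 13
13 - 12 = 1 → PM


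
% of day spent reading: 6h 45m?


Time: 405 minutes
Day: 1440 minutes
Percentage = (405/1440) × 100 ≈ 28.1%

28.1%


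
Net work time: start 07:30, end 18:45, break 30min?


Total time = (18×60+45) - (7×60+30)
= 1125 - 450 = 675 min
Minus break: 675 - 30 = 645 min
= 10h 45m

10h 45m (645 minutes)


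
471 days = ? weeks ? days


67 weeks 2 days

Weeks: 471 ÷ 7 = 67 remainder 2


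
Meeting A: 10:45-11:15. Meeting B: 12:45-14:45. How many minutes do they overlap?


Meeting A: 645-675 (in minutes from midnight)
Meeting B: 765-885
Overlap start = max(645, 765) = 765
Overlap end = min(675, 885) = 675
Overlap = max(0, 675 - 765) = 0 min

0 minutes


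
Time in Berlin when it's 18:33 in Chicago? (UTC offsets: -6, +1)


Time difference = UTC+1 - UTC-6 = +7 hours
New hour = (18 + 7) mod 24
= 25 mod 24 = 1
Minutes unchanged → 01:33; 25 ≥ 24 → next day

01:33 (next day)


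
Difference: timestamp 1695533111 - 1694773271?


759840 seconds (211.1 hours / 8.79 days)

Difference = 1695533111 - 1694773271 = 759840 seconds
In hours: 759840 / 3600 ≈ 211.1
In days: 759840 / 86400 ≈ 8.79


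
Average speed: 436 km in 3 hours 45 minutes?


Distance: 436 km
Time: 3h 45m = 225 min = 225/60 = 15/4 hours
Speed = 436 ÷ (15/4) = 436 × 4 / 15 = 1744/15 ≈ 116.3 km/h

116.3 km/h


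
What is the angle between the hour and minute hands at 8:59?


Hour hand = 8×30 + 59×0.5 = 269.5°
Minute hand = 59×6 = 354°
Difference = |269.5 - 354| = 84.5°

84.5°


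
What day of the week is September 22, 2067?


Zeller's congruence:
q=22, m=9, k=67, j=20
h = (22 + ⌊13×10/5⌋ + 67 + ⌊67/4⌋ + ⌊20/4⌋ - 2×20) mod 7
= (22 + 26 + 67 + 16 + 5 - 40) mod 7
= 96 mod 7 = 5
h=5 → Thursday

Thursday


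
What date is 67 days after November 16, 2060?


January 22, 2061

Start: November 16, 2060
Add 67 days
November 16 → December 1: 30 - 16 + 1 = 15 days (67 - 15 = 52 left)
December 1 → January 1: 31 - 1 + 1 = 31 days (52 - 31 = 21 left)
January 1 + 21 = January 22, 2061


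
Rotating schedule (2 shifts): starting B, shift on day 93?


Shifts: A, B
Start: B (index 1)
Day 93: (1 + 93 - 1) mod 2
= 93 mod 2
= 1
Index 1 → shift B

Shift B


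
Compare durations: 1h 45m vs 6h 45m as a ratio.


7:27 (0.26)

Duration 1: 105 minutes
Duration 2: 405 minutes
Ratio = 105:405
GCD = 15
Simplified = 7:27
As a decimal: 7/27 ≈ 0.26


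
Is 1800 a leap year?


No

Rules: divisible by 4 AND (not by 100 OR by 400)
1800 ÷ 4 = 450 exactly → divisible by 4
1800 ÷ 100 = 18 exactly → divisible by 100
1800 ÷ 400 = 4 remainder 200 → not divisible by 400
Divisible by 100 but not by 400 → not a leap year


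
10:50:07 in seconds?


Hours: 10 × 3600 = 36000
Minutes: 50 × 60 = 3000
Seconds: 7
Total = 36000 + 3000 + 7 = 39007

39007 seconds


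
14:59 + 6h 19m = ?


Start: 899 minutes from midnight
Add: 379 minutes
Total: 1278 minutes
Hours: 1278 ÷ 60 = 21 remainder 18

21:18


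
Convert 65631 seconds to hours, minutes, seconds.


Hours: 65631 ÷ 3600 = 18 remainder 831
Minutes: 831 ÷ 60 = 13 remainder 51
Seconds: 51

18h 13m 51s


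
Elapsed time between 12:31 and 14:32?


End time in minutes: 14×60 + 32 = 872
Start time in minutes: 12×60 + 31 = 751
Difference = 872 - 751 = 121 minutes
= 2 hours 1 minutes

2h 1m


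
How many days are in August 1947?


31 days

Month: August (month 8)
August has 31 days


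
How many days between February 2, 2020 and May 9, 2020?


From February 2, 2020 to May 9, 2020
Rest of February 2020: 29 - 2 = 27
Full months: March 31, April 30
Days into May 2020: 9
Total = 27 + 31 + 30 + 9 = 97 days

97 days


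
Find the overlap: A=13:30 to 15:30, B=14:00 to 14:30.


Meeting A: 810-930 (in minutes from midnight)
Meeting B: 840-870
Overlap start = max(810, 840) = 840
Overlap end = min(930, 870) = 870
Overlap = max(0, 870 - 840) = 30 min

30 minutes


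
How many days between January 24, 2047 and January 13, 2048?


From January 24, 2047 to January 13, 2048
Rest of January 2047: 31 - 24 = 7
Full months: February 2047 28, March 31, April 30, May 31, June 30, July 31, August 31, September 30, October 31, November 30, December 31
Days into January 2048: 13
Total = 7 + 28 + 31 + 30 + 31 + 30 + 31 + 31 + 30 + 31 + 30 + 31 + 13 = 354 days

354 days


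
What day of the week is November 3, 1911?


Friday

Zeller's congruence:
q=3, m=11, k=11, j=19
h = (3 + ⌊13×12/5⌋ + 11 + ⌊11/4⌋ + ⌊19/4⌋ - 2×19) mod 7
= (3 + 31 + 11 + 2 + 4 - 38) mod 7
= 13 mod 7 = 6
h=6 → Friday


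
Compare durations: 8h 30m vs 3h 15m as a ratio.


34:13 (2.62)

Duration 1: 510 minutes
Duration 2: 195 minutes
Ratio = 510:195
GCD = 15
Simplified = 34:13
As a decimal: 34/13 ≈ 2.62


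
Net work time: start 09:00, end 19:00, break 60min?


9h 0m (540 minutes)

Total time = (19×60+0) - (9×60+0)
= 1140 - 540 = 600 min
Minus break: 600 - 60 = 540 min
= 9h 0m


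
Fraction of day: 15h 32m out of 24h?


Total minutes: 15×60 + 32 = 932
Day = 24×60 = 1440 minutes
Fraction = 932/1440 ≈ 0.6472
As a percentage: 932/1440 × 100 ≈ 64.72%

0.6472 (64.72%)


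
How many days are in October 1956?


31 days

Month: October (month 10)
October has 31 days


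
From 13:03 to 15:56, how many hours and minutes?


End time in minutes: 15×60 + 56 = 956
Start time in minutes: 13×60 + 3 = 783
Difference = 956 - 783 = 173 minutes
= 2 hours 53 minutes

2h 53m


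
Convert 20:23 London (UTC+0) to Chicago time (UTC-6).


Time difference = UTC-6 - UTC+0 = -6 hours
New hour = (20 -6) mod 24
= 14 mod 24 = 14
Minutes unchanged → 14:23

14:23


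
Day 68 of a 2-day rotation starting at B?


Shift A

Shifts: A, B
Start: B (index 1)
Day 68: (1 + 68 - 1) mod 2
= 68 mod 2
= 0
Index 0 → shift A


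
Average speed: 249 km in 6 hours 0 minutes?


Distance: 249 km
Time: 6 hours
Speed = 249 / 6 = 41.5 km/h

41.5 km/h


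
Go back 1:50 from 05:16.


03:26

Start: 316 minutes from midnight
Subtract: 110 minutes
Remaining: 316 - 110 = 206
Hours: 3, Minutes: 26


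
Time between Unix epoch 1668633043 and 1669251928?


Difference = 1669251928 - 1668633043 = 618885 seconds
In hours: 618885 / 3600 ≈ 171.9
In days: 618885 / 86400 ≈ 7.16

618885 seconds (171.9 hours / 7.16 days)


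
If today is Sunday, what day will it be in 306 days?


Friday

Start: Sunday (index 6)
(6 + 306) mod 7
= 312 mod 7
= 4
Index 4 → Friday


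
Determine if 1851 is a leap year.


Rules: divisible by 4 AND (not by 100 OR by 400)
1851 ÷ 4 = 462 remainder 3 → not divisible by 4
Not divisible by 4 → not a leap year

No


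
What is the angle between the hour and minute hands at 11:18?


129.0°

Hour hand = 11×30 + 18×0.5 = 339.0°
Minute hand = 18×6 = 108°
Difference = |339.0 - 108| = 231.0°
Since > 180°: 360 - 231.0 = 129.0°


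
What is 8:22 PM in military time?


Input: 8:22 PM
PM: 8 + 12 = 20

20:22


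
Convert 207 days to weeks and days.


29 weeks 4 days

Weeks: 207 ÷ 7 = 29 remainder 4


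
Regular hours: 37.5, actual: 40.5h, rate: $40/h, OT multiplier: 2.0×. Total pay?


Regular: 37.5h × $40 = $1500.00
Overtime: 40.5 - 37.5 = 3.0h
OT pay: 3.0h × $40 × 2.0 = $240.00
Total = $1500.00 + $240.00 = $1740.00

$1740.00


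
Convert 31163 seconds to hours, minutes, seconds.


Hours: 31163 ÷ 3600 = 8 remainder 2363
Minutes: 2363 ÷ 60 = 39 remainder 23
Seconds: 23

8h 39m 23s


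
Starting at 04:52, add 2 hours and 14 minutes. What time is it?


07:06

Start: 292 minutes from midnight
Add: 134 minutes
Total: 426 minutes
Hours: 426 ÷ 60 = 7 remainder 6


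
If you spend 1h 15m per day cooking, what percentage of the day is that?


Time: 75 minutes
Day: 1440 minutes
Percentage = (75/1440) × 100 ≈ 5.2%

5.2%


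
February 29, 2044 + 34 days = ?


April 3, 2044

Start: February 29, 2044
Add 34 days
February 29 → March 1: 29 - 29 + 1 = 1 days (34 - 1 = 33 left)
March 1 → April 1: 31 - 1 + 1 = 31 days (33 - 31 = 2 left)
April 1 + 2 = April 3, 2044


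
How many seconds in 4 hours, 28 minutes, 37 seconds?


Hours: 4 × 3600 = 14400
Minutes: 28 × 60 = 1680
Seconds: 37
Total = 14400 + 1680 + 37 = 16117

16117 seconds


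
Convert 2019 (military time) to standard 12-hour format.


8:19 PM

Hour: 20
20 - 12 = 8 → PM


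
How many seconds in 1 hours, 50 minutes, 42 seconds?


6642 seconds

Hours: 1 × 3600 = 3600
Minutes: 50 × 60 = 3000
Seconds: 42
Total = 3600 + 3000 + 42 = 6642


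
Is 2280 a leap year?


Yes

Rules: divisible by 4 AND (not by 100 OR by 400)
2280 ÷ 4 = 570 exactly → divisible by 4
2280 ÷ 100 = 22 remainder 80 → not divisible by 100
Divisible by 4 but not by 100 → leap year


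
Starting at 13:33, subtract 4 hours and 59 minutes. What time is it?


08:34

Start: 813 minutes from midnight
Subtract: 299 minutes
Remaining: 813 - 299 = 514
Hours: 8, Minutes: 34


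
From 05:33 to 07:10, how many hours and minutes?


End time in minutes: 7×60 + 10 = 430
Start time in minutes: 5×60 + 33 = 333
Difference = 430 - 333 = 97 minutes
= 1 hours 37 minutes

1h 37m


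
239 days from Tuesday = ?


Start: Tuesday (index 1)
(1 + 239) mod 7
= 240 mod 7
= 2
Index 2 → Wednesday

Wednesday


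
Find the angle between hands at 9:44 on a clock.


28.0°

Hour hand = 9×30 + 44×0.5 = 292.0°
Minute hand = 44×6 = 264°
Difference = |292.0 - 264| = 28.0°


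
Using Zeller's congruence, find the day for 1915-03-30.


Tuesday

Zeller's congruence:
q=30, m=3, k=15, j=19
h = (30 + ⌊13×4/5⌋ + 15 + ⌊15/4⌋ + ⌊19/4⌋ - 2×19) mod 7
= (30 + 10 + 15 + 3 + 4 - 38) mod 7
= 24 mod 7 = 3
h=3 → Tuesday


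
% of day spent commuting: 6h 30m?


Time: 390 minutes
Day: 1440 minutes
Percentage = (390/1440) × 100 ≈ 27.1%

27.1%


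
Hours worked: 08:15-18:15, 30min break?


9h 30m (570 minutes)

Total time = (18×60+15) - (8×60+15)
= 1095 - 495 = 600 min
Minus break: 600 - 30 = 570 min
= 9h 30m


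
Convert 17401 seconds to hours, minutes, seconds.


4h 50m 1s

Hours: 17401 ÷ 3600 = 4 remainder 3001
Minutes: 3001 ÷ 60 = 50 remainder 1
Seconds: 1


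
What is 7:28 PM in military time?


19:28

Input: 7:28 PM
PM: 7 + 12 = 19


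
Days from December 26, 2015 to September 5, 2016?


254 days

From December 26, 2015 to September 5, 2016
Rest of December 2015: 31 - 26 = 5
Full months: January 31, February 2016 29, March 31, April 30, May 31, June 30, July 31, August 31
Days into September 2016: 5
Total = 5 + 31 + 29 + 31 + 30 + 31 + 30 + 31 + 31 + 5 = 254 days


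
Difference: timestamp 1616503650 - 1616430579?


Difference = 1616503650 - 1616430579 = 73071 seconds
In hours: 73071 / 3600 ≈ 20.3
In days: 73071 / 86400 ≈ 0.85

73071 seconds (20.3 hours / 0.85 days)


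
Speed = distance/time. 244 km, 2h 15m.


Distance: 244 km
Time: 2h 15m = 135 min = 135/60 = 9/4 hours
Speed = 244 ÷ (9/4) = 244 × 4 / 9 = 976/9 ≈ 108.4 km/h

108.4 km/h


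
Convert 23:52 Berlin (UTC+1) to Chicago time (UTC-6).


16:52

Time difference = UTC-6 - UTC+1 = -7 hours
New hour = (23 -7) mod 24
= 16 mod 24 = 16
Minutes unchanged → 16:52


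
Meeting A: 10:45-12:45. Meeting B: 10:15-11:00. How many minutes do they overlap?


15 minutes

Meeting A: 645-765 (in minutes from midnight)
Meeting B: 615-660
Overlap start = max(645, 615) = 645
Overlap end = min(765, 660) = 660
Overlap = max(0, 660 - 645) = 15 min


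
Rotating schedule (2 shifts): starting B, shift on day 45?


Shifts: A, B
Start: B (index 1)
Day 45: (1 + 45 - 1) mod 2
= 45 mod 2
= 1
Index 1 → shift B

Shift B


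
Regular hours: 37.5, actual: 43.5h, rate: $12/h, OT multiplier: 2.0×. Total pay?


Regular: 37.5h × $12 = $450.00
Overtime: 43.5 - 37.5 = 6.0h
OT pay: 6.0h × $12 × 2.0 = $144.00
Total = $450.00 + $144.00 = $594.00

$594.00


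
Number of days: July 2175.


31 days

Month: July (month 7)
July has 31 days


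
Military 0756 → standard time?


7:56 AM

Hour: 7
7 < 12 → AM


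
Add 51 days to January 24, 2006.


Start: January 24, 2006
Add 51 days
January 24 → February 1: 31 - 24 + 1 = 8 days (51 - 8 = 43 left)
February 1 → March 1: 28 - 1 + 1 = 28 days (43 - 28 = 15 left)
March 1 + 15 = March 16, 2006

March 16, 2006


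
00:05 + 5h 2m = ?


Start: 5 minutes from midnight
Add: 302 minutes
Total: 307 minutes
Hours: 307 ÷ 60 = 5 remainder 7

05:07


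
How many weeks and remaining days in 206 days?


Weeks: 206 ÷ 7 = 29 remainder 3

29 weeks 3 days


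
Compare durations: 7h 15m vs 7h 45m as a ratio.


29:31 (0.94)

Duration 1: 435 minutes
Duration 2: 465 minutes
Ratio = 435:465
GCD = 15
Simplified = 29:31
As a decimal: 29/31 ≈ 0.94


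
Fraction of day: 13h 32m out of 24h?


0.5639 (56.39%)

Total minutes: 13×60 + 32 = 812
Day = 24×60 = 1440 minutes
Fraction = 812/1440 ≈ 0.5639
As a percentage: 812/1440 × 100 ≈ 56.39%


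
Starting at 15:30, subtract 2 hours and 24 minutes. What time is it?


Start: 930 minutes from midnight
Subtract: 144 minutes
Remaining: 930 - 144 = 786
Hours: 13, Minutes: 6

13:06


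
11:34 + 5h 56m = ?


17:30

Start: 694 minutes from midnight
Add: 356 minutes
Total: 1050 minutes
Hours: 1050 ÷ 60 = 17 remainder 30


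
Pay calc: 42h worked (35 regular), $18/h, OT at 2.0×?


Regular: 35h × $18 = $630.00
Overtime: 42 - 35 = 7h
OT pay: 7h × $18 × 2.0 = $252.00
Total = $630.00 + $252.00 = $882.00

$882.00


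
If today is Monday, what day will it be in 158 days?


Friday

Start: Monday (index 0)
(0 + 158) mod 7
= 158 mod 7
= 4
Index 4 → Friday


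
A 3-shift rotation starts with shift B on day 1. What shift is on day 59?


Shift C

Shifts: A, B, C
Start: B (index 1)
Day 59: (1 + 59 - 1) mod 3
= 59 mod 3
= 2
Index 2 → shift C


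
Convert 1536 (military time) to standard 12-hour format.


3:36 PM

Hour: 15
15 - 12 = 3 → PM


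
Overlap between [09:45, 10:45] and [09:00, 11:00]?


60 minutes

Meeting A: 585-645 (in minutes from midnight)
Meeting B: 540-660
Overlap start = max(585, 540) = 585
Overlap end = min(645, 660) = 645
Overlap = max(0, 645 - 585) = 60 min


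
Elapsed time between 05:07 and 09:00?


3h 53m

End time in minutes: 9×60 + 0 = 540
Start time in minutes: 5×60 + 7 = 307
Difference = 540 - 307 = 233 minutes
= 3 hours 53 minutes


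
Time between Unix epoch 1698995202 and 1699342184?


346982 seconds (96.4 hours / 4.02 days)

Difference = 1699342184 - 1698995202 = 346982 seconds
In hours: 346982 / 3600 ≈ 96.4
In days: 346982 / 86400 ≈ 4.02


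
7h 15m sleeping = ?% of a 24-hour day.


30.2%

Time: 435 minutes
Day: 1440 minutes
Percentage = (435/1440) × 100 ≈ 30.2%


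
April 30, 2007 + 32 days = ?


Start: April 30, 2007
Add 32 days
April 30 → May 1: 30 - 30 + 1 = 1 days (32 - 1 = 31 left)
May 1 → June 1: 31 - 1 + 1 = 31 days (31 - 31 = 0 left)
Land exactly on June 1, 2007

June 1, 2007


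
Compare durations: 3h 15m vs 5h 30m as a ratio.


13:22 (0.59)

Duration 1: 195 minutes
Duration 2: 330 minutes
Ratio = 195:330
GCD = 15
Simplified = 13:22
As a decimal: 13/22 ≈ 0.59


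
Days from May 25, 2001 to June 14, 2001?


From May 25, 2001 to June 14, 2001
Rest of May 2001: 31 - 25 = 6
Days into June 2001: 14
Total = 6 + 14 = 20 days

20 days


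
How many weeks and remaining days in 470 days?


67 weeks 1 days

Weeks: 470 ÷ 7 = 67 remainder 1


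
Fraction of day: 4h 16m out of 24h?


0.1778 (17.78%)

Total minutes: 4×60 + 16 = 256
Day = 24×60 = 1440 minutes
Fraction = 256/1440 ≈ 0.1778
As a percentage: 256/1440 × 100 ≈ 17.78%


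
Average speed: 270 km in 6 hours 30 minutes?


Distance: 270 km
Time: 6h 30m = 390 min = 390/60 = 13/2 hours
Speed = 270 ÷ (13/2) = 270 × 2 / 13 = 540/13 ≈ 41.5 km/h

41.5 km/h


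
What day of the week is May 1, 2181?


Zeller's congruence:
q=1, m=5, k=81, j=21
h = (1 + ⌊13×6/5⌋ + 81 + ⌊81/4⌋ + ⌊21/4⌋ - 2×21) mod 7
= (1 + 15 + 81 + 20 + 5 - 42) mod 7
= 80 mod 7 = 3
h=3 → Tuesday

Tuesday


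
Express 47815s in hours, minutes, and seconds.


13h 16m 55s

Hours: 47815 ÷ 3600 = 13 remainder 1015
Minutes: 1015 ÷ 60 = 16 remainder 55
Seconds: 55


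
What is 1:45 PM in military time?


13:45

Input: 1:45 PM
PM: 1 + 12 = 13


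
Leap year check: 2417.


No

Rules: divisible by 4 AND (not by 100 OR by 400)
2417 ÷ 4 = 604 remainder 1 → not divisible by 4
Not divisible by 4 → not a leap year


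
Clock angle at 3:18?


9.0°

Hour hand = 3×30 + 18×0.5 = 99.0°
Minute hand = 18×6 = 108°
Difference = |99.0 - 108| = 9.0°


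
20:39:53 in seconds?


74393 seconds

Hours: 20 × 3600 = 72000
Minutes: 39 × 60 = 2340
Seconds: 53
Total = 72000 + 2340 + 53 = 74393


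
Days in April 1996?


Month: April (month 4)
April has 30 days

30 days


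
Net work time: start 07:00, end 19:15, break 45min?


11h 30m (690 minutes)

Total time = (19×60+15) - (7×60+0)
= 1155 - 420 = 735 min
Minus break: 735 - 45 = 690 min
= 11h 30m


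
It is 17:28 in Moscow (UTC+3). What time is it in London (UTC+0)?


Time difference = UTC+0 - UTC+3 = -3 hours
New hour = (17 -3) mod 24
= 14 mod 24 = 14
Minutes unchanged → 14:28

14:28


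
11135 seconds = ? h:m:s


3h 5m 35s

Hours: 11135 ÷ 3600 = 3 remainder 335
Minutes: 335 ÷ 60 = 5 remainder 35
Seconds: 35


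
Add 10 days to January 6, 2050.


Start: January 6, 2050
Add 10 days
January 6 + 10 = January 16, 2050

January 16, 2050


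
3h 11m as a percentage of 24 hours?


0.1326 (13.26%)

Total minutes: 3×60 + 11 = 191
Day = 24×60 = 1440 minutes
Fraction = 191/1440 ≈ 0.1326
As a percentage: 191/1440 × 100 ≈ 13.26%


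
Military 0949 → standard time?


9:49 AM

Hour: 9
9 < 12 → AM


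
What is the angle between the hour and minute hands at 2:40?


Hour hand = 2×30 + 40×0.5 = 80.0°
Minute hand = 40×6 = 240°
Difference = |80.0 - 240| = 160.0°

160.0°


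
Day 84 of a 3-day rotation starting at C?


Shifts: A, B, C
Start: C (index 2)
Day 84: (2 + 84 - 1) mod 3
= 85 mod 3
= 1
Index 1 → shift B

Shift B


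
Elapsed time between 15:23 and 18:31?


3h 8m

End time in minutes: 18×60 + 31 = 1111
Start time in minutes: 15×60 + 23 = 923
Difference = 1111 - 923 = 188 minutes
= 3 hours 8 minutes


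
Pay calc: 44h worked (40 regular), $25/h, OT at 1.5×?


Regular: 40h × $25 = $1000.00
Overtime: 44 - 40 = 4h
OT pay: 4h × $25 × 1.5 = $150.00
Total = $1000.00 + $150.00 = $1150.00

$1150.00


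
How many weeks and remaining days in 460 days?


Weeks: 460 ÷ 7 = 65 remainder 5

65 weeks 5 days


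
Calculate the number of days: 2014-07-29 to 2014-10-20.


From July 29, 2014 to October 20, 2014
Rest of July 2014: 31 - 29 = 2
Full months: August 31, September 30
Days into October 2014: 20
Total = 2 + 31 + 30 + 20 = 83 days

83 days


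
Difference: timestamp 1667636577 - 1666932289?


Difference = 1667636577 - 1666932289 = 704288 seconds
In hours: 704288 / 3600 ≈ 195.6
In days: 704288 / 86400 ≈ 8.15

704288 seconds (195.6 hours / 8.15 days)


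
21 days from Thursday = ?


Start: Thursday (index 3)
(3 + 21) mod 7
= 24 mod 7
= 3
Index 3 → Thursday

Thursday


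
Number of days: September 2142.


30 days

Month: September (month 9)
September has 30 days


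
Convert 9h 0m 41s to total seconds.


32441 seconds

Hours: 9 × 3600 = 32400
Minutes: 0 × 60 = 0
Seconds: 41
Total = 32400 + 0 + 41 = 32441


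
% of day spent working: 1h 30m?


Time: 90 minutes
Day: 1440 minutes
Percentage = (90/1440) × 100 ≈ 6.3%

6.3%


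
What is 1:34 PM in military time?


13:34

Input: 1:34 PM
PM: 1 + 12 = 13


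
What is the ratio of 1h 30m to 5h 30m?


Duration 1: 90 minutes
Duration 2: 330 minutes
Ratio = 90:330
GCD = 30
Simplified = 3:11
As a decimal: 3/11 ≈ 0.27

3:11 (0.27)


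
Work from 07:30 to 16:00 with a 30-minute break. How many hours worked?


Total time = (16×60+0) - (7×60+30)
= 960 - 450 = 510 min
Minus break: 510 - 30 = 480 min
= 8h 0m

8h 0m (480 minutes)


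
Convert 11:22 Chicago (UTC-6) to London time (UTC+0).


Time difference = UTC+0 - UTC-6 = +6 hours
New hour = (11 + 6) mod 24
= 17 mod 24 = 17
Minutes unchanged → 17:22

17:22


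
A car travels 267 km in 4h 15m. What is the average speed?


Distance: 267 km
Time: 4h 15m = 255 min = 255/60 = 17/4 hours
Speed = 267 ÷ (17/4) = 267 × 4 / 17 = 1068/17 ≈ 62.8 km/h

62.8 km/h


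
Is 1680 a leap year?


Yes

Rules: divisible by 4 AND (not by 100 OR by 400)
1680 ÷ 4 = 420 exactly → divisible by 4
1680 ÷ 100 = 16 remainder 80 → not divisible by 100
Divisible by 4 but not by 100 → leap year


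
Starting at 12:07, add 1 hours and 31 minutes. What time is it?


Start: 727 minutes from midnight
Add: 91 minutes
Total: 818 minutes
Hours: 818 ÷ 60 = 13 remainder 38

13:38


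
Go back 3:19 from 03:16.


23:57

Start: 196 minutes from midnight
Subtract: 199 minutes
Remaining: 196 - 199 = -3
Negative → add 24×60 = 1437
Hours: 23, Minutes: 57


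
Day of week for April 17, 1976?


Saturday

Zeller's congruence:
q=17, m=4, k=76, j=19
h = (17 + ⌊13×5/5⌋ + 76 + ⌊76/4⌋ + ⌊19/4⌋ - 2×19) mod 7
= (17 + 13 + 76 + 19 + 4 - 38) mod 7
= 91 mod 7 = 0
h=0 → Saturday


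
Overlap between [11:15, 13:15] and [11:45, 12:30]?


Meeting A: 675-795 (in minutes from midnight)
Meeting B: 705-750
Overlap start = max(675, 705) = 705
Overlap end = min(795, 750) = 750
Overlap = max(0, 750 - 705) = 45 min

45 minutes


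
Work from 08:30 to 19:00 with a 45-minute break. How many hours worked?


Total time = (19×60+0) - (8×60+30)
= 1140 - 510 = 630 min
Minus break: 630 - 45 = 585 min
= 9h 45m

9h 45m (585 minutes)


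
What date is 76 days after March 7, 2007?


May 22, 2007

Start: March 7, 2007
Add 76 days
March 7 → April 1: 31 - 7 + 1 = 25 days (76 - 25 = 51 left)
April 1 → May 1: 30 - 1 + 1 = 30 days (51 - 30 = 21 left)
May 1 + 21 = May 22, 2007


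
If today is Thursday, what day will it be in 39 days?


Start: Thursday (index 3)
(3 + 39) mod 7
= 42 mod 7
= 0
Index 0 → Monday

Monday


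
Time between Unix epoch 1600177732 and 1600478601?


300869 seconds (83.6 hours / 3.48 days)

Difference = 1600478601 - 1600177732 = 300869 seconds
In hours: 300869 / 3600 ≈ 83.6
In days: 300869 / 86400 ≈ 3.48


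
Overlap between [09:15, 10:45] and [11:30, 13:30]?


0 minutes

Meeting A: 555-645 (in minutes from midnight)
Meeting B: 690-810
Overlap start = max(555, 690) = 690
Overlap end = min(645, 810) = 645
Overlap = max(0, 645 - 690) = 0 min


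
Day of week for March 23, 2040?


Zeller's congruence:
q=23, m=3, k=40, j=20
h = (23 + ⌊13×4/5⌋ + 40 + ⌊40/4⌋ + ⌊20/4⌋ - 2×20) mod 7
= (23 + 10 + 40 + 10 + 5 - 40) mod 7
= 48 mod 7 = 6
h=6 → Friday

Friday


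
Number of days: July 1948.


Month: July (month 7)
July has 31 days

31 days


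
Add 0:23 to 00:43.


Start: 43 minutes from midnight
Add: 23 minutes
Total: 66 minutes
Hours: 66 ÷ 60 = 1 remainder 6

01:06


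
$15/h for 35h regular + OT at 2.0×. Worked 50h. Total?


Regular: 35h × $15 = $525.00
Overtime: 50 - 35 = 15h
OT pay: 15h × $15 × 2.0 = $450.00
Total = $525.00 + $450.00 = $975.00

$975.00


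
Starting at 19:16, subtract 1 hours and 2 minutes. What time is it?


18:14

Start: 1156 minutes from midnight
Subtract: 62 minutes
Remaining: 1156 - 62 = 1094
Hours: 18, Minutes: 14


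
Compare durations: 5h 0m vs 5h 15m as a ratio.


Duration 1: 300 minutes
Duration 2: 315 minutes
Ratio = 300:315
GCD = 15
Simplified = 20:21
As a decimal: 20/21 ≈ 0.95

20:21 (0.95)


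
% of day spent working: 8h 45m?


36.5%

Time: 525 minutes
Day: 1440 minutes
Percentage = (525/1440) × 100 ≈ 36.5%


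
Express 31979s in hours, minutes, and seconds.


8h 52m 59s

Hours: 31979 ÷ 3600 = 8 remainder 3179
Minutes: 3179 ÷ 60 = 52 remainder 59
Seconds: 59


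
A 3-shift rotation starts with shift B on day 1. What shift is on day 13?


Shift B

Shifts: A, B, C
Start: B (index 1)
Day 13: (1 + 13 - 1) mod 3
= 13 mod 3
= 1
Index 1 → shift B


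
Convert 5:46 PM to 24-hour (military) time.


17:46

Input: 5:46 PM
PM: 5 + 12 = 17


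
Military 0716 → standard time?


7:16 AM

Hour: 7
7 < 12 → AM


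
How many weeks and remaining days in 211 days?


Weeks: 211 ÷ 7 = 30 remainder 1

30 weeks 1 days


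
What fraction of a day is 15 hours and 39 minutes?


0.6521 (65.21%)

Total minutes: 15×60 + 39 = 939
Day = 24×60 = 1440 minutes
Fraction = 939/1440 ≈ 0.6521
As a percentage: 939/1440 × 100 ≈ 65.21%


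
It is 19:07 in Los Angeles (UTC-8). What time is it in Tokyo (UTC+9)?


Time difference = UTC+9 - UTC-8 = +17 hours
New hour = (19 + 17) mod 24
= 36 mod 24 = 12
Minutes unchanged → 12:07; 36 ≥ 24 → next day

12:07 (next day)


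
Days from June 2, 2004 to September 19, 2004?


From June 2, 2004 to September 19, 2004
Rest of June 2004: 30 - 2 = 28
Full months: July 31, August 31
Days into September 2004: 19
Total = 28 + 31 + 31 + 19 = 109 days

109 days


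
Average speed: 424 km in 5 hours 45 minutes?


73.7 km/h

Distance: 424 km
Time: 5h 45m = 345 min = 345/60 = 23/4 hours
Speed = 424 ÷ (23/4) = 424 × 4 / 23 = 1696/23 ≈ 73.7 km/h


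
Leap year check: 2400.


Rules: divisible by 4 AND (not by 100 OR by 400)
2400 ÷ 4 = 600 exactly → divisible by 4
2400 ÷ 100 = 24 exactly → divisible by 100
2400 ÷ 400 = 6 exactly → divisible by 400
Divisible by 400 → leap year

Yes


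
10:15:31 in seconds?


Hours: 10 × 3600 = 36000
Minutes: 15 × 60 = 900
Seconds: 31
Total = 36000 + 900 + 31 = 36931

36931 seconds


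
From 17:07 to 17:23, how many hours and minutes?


End time in minutes: 17×60 + 23 = 1043
Start time in minutes: 17×60 + 7 = 1027
Difference = 1043 - 1027 = 16 minutes
= 0 hours 16 minutes

0h 16m


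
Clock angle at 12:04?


22.0°

Hour hand (12 ≡ 0 on the dial): 0×30 + 4×0.5 = 2.0°
Minute hand = 4×6 = 24°
Difference = |2.0 - 24| = 22.0°


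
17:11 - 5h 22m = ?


11:49

Start: 1031 minutes from midnight
Subtract: 322 minutes
Remaining: 1031 - 322 = 709
Hours: 11, Minutes: 49


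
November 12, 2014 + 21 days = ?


Start: November 12, 2014
Add 21 days
November 12 → December 1: 30 - 12 + 1 = 19 days (21 - 19 = 2 left)
December 1 + 2 = December 3, 2014

December 3, 2014


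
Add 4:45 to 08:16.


Start: 496 minutes from midnight
Add: 285 minutes
Total: 781 minutes
Hours: 781 ÷ 60 = 13 remainder 1

13:01


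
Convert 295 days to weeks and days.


Weeks: 295 ÷ 7 = 42 remainder 1

42 weeks 1 days


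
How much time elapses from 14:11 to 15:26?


End time in minutes: 15×60 + 26 = 926
Start time in minutes: 14×60 + 11 = 851
Difference = 926 - 851 = 75 minutes
= 1 hours 15 minutes

1h 15m


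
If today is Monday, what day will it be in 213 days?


Start: Monday (index 0)
(0 + 213) mod 7
= 213 mod 7
= 3
Index 3 → Thursday

Thursday


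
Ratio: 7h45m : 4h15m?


Duration 1: 465 minutes
Duration 2: 255 minutes
Ratio = 465:255
GCD = 15
Simplified = 31:17
As a decimal: 31/17 ≈ 1.82

31:17 (1.82)


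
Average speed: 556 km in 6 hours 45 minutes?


Distance: 556 km
Time: 6h 45m = 405 min = 405/60 = 27/4 hours
Speed = 556 ÷ (27/4) = 556 × 4 / 27 = 2224/27 ≈ 82.4 km/h

82.4 km/h
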